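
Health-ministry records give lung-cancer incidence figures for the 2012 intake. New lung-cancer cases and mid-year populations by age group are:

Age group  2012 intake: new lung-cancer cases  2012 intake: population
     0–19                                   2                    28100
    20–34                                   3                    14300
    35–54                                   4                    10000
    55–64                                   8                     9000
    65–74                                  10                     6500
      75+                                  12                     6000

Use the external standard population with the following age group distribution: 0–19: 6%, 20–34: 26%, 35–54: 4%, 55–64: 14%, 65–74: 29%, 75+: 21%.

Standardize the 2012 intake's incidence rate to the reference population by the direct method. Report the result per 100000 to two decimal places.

Age-specific rates per 100000 for the 2012 intake: 7.12, 20.98, 40.00, 88.89, 153.85, 200.00.
Standard weights: 0.06, 0.26, 0.04, 0.14, 0.29, 0.21.
Standardized rate: 0.0600×7.12 + 0.2600×20.98 + 0.0400×40.00 + 0.1400×88.89 + 0.2900×153.85 + 0.2100×200.00 = 106.5414 per 100000.

106.54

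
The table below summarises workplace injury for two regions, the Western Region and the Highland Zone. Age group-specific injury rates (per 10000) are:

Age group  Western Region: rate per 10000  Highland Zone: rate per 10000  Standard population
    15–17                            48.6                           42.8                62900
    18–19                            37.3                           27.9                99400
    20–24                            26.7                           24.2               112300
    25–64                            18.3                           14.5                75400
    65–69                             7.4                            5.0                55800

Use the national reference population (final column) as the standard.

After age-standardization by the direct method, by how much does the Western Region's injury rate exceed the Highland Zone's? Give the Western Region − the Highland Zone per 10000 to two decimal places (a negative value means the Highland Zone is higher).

4.93

Standard total = 405800; weights = 0.1550, 0.2449, 0.2767, 0.1858, 0.1375.
The Western Region: 0.1550×48.6 + 0.2449×37.3 + 0.2767×26.7 + 0.1858×18.3 + 0.1375×7.4 = 28.4764 per 10000.
The Highland Zone: 0.1550×42.8 + 0.2449×27.9 + 0.2767×24.2 + 0.1858×14.5 + 0.1375×5.0 = 23.5469 per 10000.
Difference = 28.4764 − 23.5469 = 4.9294.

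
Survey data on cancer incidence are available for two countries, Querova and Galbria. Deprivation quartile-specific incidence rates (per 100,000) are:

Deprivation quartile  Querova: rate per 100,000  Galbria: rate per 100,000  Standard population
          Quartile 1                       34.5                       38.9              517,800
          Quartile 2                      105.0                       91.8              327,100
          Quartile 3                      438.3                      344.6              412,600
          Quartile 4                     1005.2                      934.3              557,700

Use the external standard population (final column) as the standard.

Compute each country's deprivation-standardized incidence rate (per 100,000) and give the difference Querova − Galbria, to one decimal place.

Standard total = 1,815,200; weights = 0.2853, 0.1802, 0.2273, 0.3072.
Querova: 0.2853×34.5 + 0.1802×105.0 + 0.2273×438.3 + 0.3072×1005.2 = 437.2258 per 100,000.
Galbria: 0.2853×38.9 + 0.1802×91.8 + 0.2273×344.6 + 0.3072×934.3 = 393.0208 per 100,000.
Difference = 437.2258 − 393.0208 = 44.2050.

44.2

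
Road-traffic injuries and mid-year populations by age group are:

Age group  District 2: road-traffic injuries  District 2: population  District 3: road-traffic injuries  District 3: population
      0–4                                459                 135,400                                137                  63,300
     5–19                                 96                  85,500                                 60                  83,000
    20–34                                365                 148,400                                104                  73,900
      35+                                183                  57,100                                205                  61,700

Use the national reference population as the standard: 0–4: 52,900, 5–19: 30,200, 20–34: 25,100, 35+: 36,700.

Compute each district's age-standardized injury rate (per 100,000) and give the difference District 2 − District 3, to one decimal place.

68.3

Age-specific rates per 100,000 for District 2: 339.00, 112.28, 245.96, 320.49.
For District 3: 216.43, 72.29, 140.73, 332.25.
Standard total = 144,900; weights = 0.3651, 0.2084, 0.1732, 0.2533.
District 2: 0.3651×339.00 + 0.2084×112.28 + 0.1732×245.96 + 0.2533×320.49 = 270.9404 per 100,000.
District 3: 0.3651×216.43 + 0.2084×72.29 + 0.1732×140.73 + 0.2533×332.25 = 202.6107 per 100,000.
Difference = 270.9404 − 202.6107 = 68.3297.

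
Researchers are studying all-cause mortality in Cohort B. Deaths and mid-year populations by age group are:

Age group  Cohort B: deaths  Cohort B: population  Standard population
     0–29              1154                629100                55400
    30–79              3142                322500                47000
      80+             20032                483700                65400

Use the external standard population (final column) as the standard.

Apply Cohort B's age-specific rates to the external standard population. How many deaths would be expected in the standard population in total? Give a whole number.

3268

Age-specific rates per 100000 for Cohort B: 183.44, 974.26, 4141.41.
Expected deaths = Σ (standard pop × age-specific rate ÷ 100000)
= 55400×183.44/100000 + 47000×974.26/100000 + 65400×4141.41/100000
= 101.62 + 457.90 + 2708.48 = 3268.01.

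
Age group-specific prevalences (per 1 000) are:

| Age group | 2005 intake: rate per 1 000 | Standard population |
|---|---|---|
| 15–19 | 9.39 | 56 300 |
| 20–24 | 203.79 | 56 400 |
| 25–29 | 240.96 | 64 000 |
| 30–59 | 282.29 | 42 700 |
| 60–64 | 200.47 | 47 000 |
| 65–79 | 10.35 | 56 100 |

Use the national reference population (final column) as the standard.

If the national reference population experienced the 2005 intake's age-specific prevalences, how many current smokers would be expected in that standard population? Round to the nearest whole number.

Expected current smokers = Σ (standard pop × age-specific rate ÷ 1 000)
= 56 300×9.39/1 000 + 56 400×203.79/1 000 + 64 000×240.96/1 000 + 42 700×282.29/1 000 + 47 000×200.47/1 000 + 56 100×10.35/1 000
= 528.66 + 11493.76 + 15421.44 + 12053.78 + 9422.09 + 580.63 = 49500.36.

49500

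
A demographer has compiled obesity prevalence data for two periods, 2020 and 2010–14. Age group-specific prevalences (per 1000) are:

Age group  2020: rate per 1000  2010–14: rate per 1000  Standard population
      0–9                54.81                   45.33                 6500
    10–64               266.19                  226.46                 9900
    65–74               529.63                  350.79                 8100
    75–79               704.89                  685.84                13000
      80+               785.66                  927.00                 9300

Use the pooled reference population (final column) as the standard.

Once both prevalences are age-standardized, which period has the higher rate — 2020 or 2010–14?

2020

Standard total = 46800; weights = 0.1389, 0.2115, 0.1731, 0.2778, 0.1987.
2020: 0.1389×54.81 + 0.2115×266.19 + 0.1731×529.63 + 0.2778×704.89 + 0.1987×785.66 = 507.5162 per 1000.
2010–14: 0.1389×45.33 + 0.2115×226.46 + 0.1731×350.79 + 0.2778×685.84 + 0.1987×927.00 = 489.6371 per 1000.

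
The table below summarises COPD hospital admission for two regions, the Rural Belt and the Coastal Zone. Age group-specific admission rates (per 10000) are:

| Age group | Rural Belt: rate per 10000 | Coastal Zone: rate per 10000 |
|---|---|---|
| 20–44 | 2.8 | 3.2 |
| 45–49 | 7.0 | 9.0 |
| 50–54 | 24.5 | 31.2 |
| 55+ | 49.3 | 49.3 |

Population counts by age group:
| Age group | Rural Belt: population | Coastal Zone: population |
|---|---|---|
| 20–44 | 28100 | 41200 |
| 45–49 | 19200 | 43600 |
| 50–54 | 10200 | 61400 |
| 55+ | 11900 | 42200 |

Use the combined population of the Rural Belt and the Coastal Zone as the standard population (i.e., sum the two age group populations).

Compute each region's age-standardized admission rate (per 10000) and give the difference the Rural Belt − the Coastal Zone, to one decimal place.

-2.5

Combined standard total = 257800; weights = 0.2688, 0.2436, 0.2777, 0.2099.
The Rural Belt: 0.2688×2.8 + 0.2436×7.0 + 0.2777×24.5 + 0.2099×49.3 = 19.6081 per 10000.
The Coastal Zone: 0.2688×3.2 + 0.2436×9.0 + 0.2777×31.2 + 0.2099×49.3 = 22.0637 per 10000.
Difference = 19.6081 − 22.0637 = -2.4555.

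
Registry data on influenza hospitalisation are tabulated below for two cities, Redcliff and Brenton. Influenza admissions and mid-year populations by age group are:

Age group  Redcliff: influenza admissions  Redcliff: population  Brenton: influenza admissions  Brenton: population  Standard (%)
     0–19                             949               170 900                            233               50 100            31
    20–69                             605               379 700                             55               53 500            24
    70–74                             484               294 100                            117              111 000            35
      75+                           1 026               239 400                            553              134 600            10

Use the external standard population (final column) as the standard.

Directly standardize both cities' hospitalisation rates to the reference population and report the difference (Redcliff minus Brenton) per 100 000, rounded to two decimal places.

Age-specific rates per 100 000 for Redcliff: 555.30, 159.34, 164.57, 428.57.
For Brenton: 465.07, 102.80, 105.41, 410.85.
Standard weights: 0.31, 0.24, 0.35, 0.10.
Redcliff: 0.3100×555.30 + 0.2400×159.34 + 0.3500×164.57 + 0.1000×428.57 = 310.8389 per 100 000.
Brenton: 0.3100×465.07 + 0.2400×102.80 + 0.3500×105.41 + 0.1000×410.85 = 246.8211 per 100 000.
Difference = 310.8389 − 246.8211 = 64.0178.

64.02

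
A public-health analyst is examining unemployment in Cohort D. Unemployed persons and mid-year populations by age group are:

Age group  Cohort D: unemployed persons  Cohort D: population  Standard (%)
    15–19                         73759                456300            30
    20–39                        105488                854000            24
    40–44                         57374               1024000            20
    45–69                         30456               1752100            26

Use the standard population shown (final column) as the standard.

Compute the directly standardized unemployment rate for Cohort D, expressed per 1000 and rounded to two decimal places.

Age-specific rates per 1000 for Cohort D: 161.646, 123.522, 56.029, 17.383.
Standard weights: 0.30, 0.24, 0.20, 0.26.
Standardized rate: 0.3000×161.646 + 0.2400×123.522 + 0.2000×56.029 + 0.2600×17.383 = 93.8644 per 1000.

93.86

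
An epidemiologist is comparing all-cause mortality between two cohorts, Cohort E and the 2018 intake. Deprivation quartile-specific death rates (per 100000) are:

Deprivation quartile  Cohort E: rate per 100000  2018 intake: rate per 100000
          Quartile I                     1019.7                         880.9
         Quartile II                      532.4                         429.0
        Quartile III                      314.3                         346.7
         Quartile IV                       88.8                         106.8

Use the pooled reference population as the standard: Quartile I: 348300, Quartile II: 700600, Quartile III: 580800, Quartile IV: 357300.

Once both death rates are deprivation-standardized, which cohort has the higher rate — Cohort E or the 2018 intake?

Cohort E

Standard total = 1987000; weights = 0.1753, 0.3526, 0.2923, 0.1798.
Cohort E: 0.1753×1019.7 + 0.3526×532.4 + 0.2923×314.3 + 0.1798×88.8 = 474.3003 per 100000.
The 2018 intake: 0.1753×880.9 + 0.3526×429.0 + 0.2923×346.7 + 0.1798×106.8 = 426.2194 per 100000.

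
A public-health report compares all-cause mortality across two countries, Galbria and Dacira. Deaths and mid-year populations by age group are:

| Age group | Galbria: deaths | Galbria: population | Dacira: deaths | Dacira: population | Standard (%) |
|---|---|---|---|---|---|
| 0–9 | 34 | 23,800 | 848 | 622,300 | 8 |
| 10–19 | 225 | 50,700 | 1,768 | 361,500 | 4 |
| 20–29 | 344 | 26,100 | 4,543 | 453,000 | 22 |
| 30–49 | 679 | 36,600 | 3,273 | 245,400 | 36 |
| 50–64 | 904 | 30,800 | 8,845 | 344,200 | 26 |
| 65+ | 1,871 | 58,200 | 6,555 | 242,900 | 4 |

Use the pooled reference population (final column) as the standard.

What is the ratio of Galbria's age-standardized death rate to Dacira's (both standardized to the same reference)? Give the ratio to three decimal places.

1.246

Age-specific rates per 100,000 for Galbria: 142.86, 443.79, 1318.01, 1855.19, 2935.06, 3214.78.
For Dacira: 136.27, 489.07, 1002.87, 1333.74, 2569.73, 2698.64.
Standard weights: 0.08, 0.04, 0.22, 0.36, 0.26, 0.04.
Galbria: 0.0800×142.86 + 0.0400×443.79 + 0.2200×1318.01 + 0.3600×1855.19 + 0.2600×2935.06 + 0.0400×3214.78 = 1878.7185 per 100,000.
Dacira: 0.0800×136.27 + 0.0400×489.07 + 0.2200×1002.87 + 0.3600×1333.74 + 0.2600×2569.73 + 0.0400×2698.64 = 1507.3171 per 100,000.
Ratio = 1878.7185 ÷ 1507.3171 = 1.24640.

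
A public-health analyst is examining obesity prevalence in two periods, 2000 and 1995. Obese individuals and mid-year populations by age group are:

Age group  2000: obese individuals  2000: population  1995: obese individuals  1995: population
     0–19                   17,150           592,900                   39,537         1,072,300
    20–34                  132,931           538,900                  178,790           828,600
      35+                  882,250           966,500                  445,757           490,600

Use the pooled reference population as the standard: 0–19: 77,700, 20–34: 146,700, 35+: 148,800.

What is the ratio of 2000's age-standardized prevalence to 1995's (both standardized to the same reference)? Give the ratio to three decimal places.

Age-specific rates per 1,000 for 2000: 28.926, 246.671, 912.830.
For 1995: 36.871, 215.774, 908.596.
Standard total = 373,200; weights = 0.2082, 0.3931, 0.3987.
2000: 0.2082×28.926 + 0.3931×246.671 + 0.3987×912.830 = 466.9433 per 1,000.
1995: 0.2082×36.871 + 0.3931×215.774 + 0.3987×908.596 = 454.7639 per 1,000.
Ratio = 466.9433 ÷ 454.7639 = 1.02678.

1.027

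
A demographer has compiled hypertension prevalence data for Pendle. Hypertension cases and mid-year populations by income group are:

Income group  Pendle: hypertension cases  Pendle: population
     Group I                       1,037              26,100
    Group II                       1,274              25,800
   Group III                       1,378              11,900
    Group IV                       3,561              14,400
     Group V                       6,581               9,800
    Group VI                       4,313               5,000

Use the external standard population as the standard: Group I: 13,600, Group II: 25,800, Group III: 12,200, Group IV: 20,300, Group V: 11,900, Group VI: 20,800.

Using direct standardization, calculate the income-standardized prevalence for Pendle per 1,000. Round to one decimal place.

Income-specific rates per 1,000 for Pendle: 39.732, 49.380, 115.798, 247.292, 671.531, 862.600.
Standard total = 104,600; weights = 0.1300, 0.2467, 0.1166, 0.1941, 0.1138, 0.1989.
Standardized rate: 0.1300×39.732 + 0.2467×49.380 + 0.1166×115.798 + 0.1941×247.292 + 0.1138×671.531 + 0.1989×862.600 = 326.7725 per 1,000.

326.8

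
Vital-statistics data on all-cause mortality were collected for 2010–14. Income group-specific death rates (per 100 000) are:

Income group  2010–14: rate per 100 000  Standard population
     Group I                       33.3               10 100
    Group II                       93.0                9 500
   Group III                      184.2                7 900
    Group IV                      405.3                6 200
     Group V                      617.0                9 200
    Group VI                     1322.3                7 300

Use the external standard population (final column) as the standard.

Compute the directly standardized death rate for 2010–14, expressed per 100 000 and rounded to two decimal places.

Standard total = 50 200; weights = 0.2012, 0.1892, 0.1574, 0.1235, 0.1833, 0.1454.
Standardized rate: 0.2012×33.3 + 0.1892×93.0 + 0.1574×184.2 + 0.1235×405.3 + 0.1833×617.0 + 0.1454×1322.3 = 408.7064 per 100 000.

408.71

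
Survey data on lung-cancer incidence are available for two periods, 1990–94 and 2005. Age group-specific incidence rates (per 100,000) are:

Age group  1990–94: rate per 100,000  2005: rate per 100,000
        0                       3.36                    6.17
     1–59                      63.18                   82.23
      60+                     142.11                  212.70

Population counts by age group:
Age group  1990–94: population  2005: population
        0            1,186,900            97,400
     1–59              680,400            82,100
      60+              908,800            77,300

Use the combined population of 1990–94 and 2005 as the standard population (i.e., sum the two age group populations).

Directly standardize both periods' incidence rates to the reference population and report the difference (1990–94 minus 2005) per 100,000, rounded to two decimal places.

Combined standard total = 3,032,900; weights = 0.4235, 0.2514, 0.3251.
1990–94: 0.4235×3.36 + 0.2514×63.18 + 0.3251×142.11 = 63.5117 per 100,000.
2005: 0.4235×6.17 + 0.2514×82.23 + 0.3251×212.70 = 92.4422 per 100,000.
Difference = 63.5117 − 92.4422 = -28.9305.

-28.93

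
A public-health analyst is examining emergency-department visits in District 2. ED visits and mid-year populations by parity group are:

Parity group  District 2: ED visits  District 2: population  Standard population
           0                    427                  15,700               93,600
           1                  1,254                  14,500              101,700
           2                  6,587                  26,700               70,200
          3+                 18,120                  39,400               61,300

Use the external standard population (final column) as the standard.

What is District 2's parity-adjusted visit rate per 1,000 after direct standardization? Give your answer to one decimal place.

Parity-specific rates per 1,000 for District 2: 27.197, 86.483, 246.704, 459.898.
Standard total = 326,800; weights = 0.2864, 0.3112, 0.2148, 0.1876.
Standardized rate: 0.2864×27.197 + 0.3112×86.483 + 0.2148×246.704 + 0.1876×459.898 = 173.9638 per 1,000.

174.0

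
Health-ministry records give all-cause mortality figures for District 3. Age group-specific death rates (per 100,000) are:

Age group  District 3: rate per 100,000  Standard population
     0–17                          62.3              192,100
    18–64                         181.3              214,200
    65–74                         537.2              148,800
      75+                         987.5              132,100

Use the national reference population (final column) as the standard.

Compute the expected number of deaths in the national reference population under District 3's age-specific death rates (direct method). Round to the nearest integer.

Expected deaths = Σ (standard pop × age-specific rate ÷ 100,000)
= 192,100×62.3/100,000 + 214,200×181.3/100,000 + 148,800×537.2/100,000 + 132,100×987.5/100,000
= 119.68 + 388.34 + 799.35 + 1304.49 = 2611.86.

2612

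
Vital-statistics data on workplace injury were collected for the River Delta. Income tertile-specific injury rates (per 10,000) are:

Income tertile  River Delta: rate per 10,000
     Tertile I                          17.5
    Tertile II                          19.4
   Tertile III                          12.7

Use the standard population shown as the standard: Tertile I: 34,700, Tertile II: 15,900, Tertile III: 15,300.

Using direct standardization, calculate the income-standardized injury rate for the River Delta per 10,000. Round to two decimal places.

Standard total = 65,900; weights = 0.5266, 0.2413, 0.2322.
Standardized rate: 0.5266×17.5 + 0.2413×19.4 + 0.2322×12.7 = 16.8440 per 10,000.

16.84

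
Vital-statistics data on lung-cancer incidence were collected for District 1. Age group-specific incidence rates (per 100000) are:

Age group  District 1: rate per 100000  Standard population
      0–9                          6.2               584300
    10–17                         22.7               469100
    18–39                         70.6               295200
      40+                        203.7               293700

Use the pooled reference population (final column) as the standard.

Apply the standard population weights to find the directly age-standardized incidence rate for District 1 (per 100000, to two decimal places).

Standard total = 1642300; weights = 0.3558, 0.2856, 0.1797, 0.1788.
Standardized rate: 0.3558×6.2 + 0.2856×22.7 + 0.1797×70.6 + 0.1788×203.7 = 57.8086 per 100000.

57.81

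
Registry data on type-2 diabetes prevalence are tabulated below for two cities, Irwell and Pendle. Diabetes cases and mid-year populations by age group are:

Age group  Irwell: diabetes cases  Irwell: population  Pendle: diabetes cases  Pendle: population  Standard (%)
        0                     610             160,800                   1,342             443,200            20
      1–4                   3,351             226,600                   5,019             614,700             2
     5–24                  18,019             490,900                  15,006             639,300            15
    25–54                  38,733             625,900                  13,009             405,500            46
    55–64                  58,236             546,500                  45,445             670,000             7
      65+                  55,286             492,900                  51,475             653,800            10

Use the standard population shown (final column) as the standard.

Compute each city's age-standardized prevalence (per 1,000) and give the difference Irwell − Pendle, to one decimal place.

22.0

Age-specific rates per 1,000 for Irwell: 3.794, 14.788, 36.706, 61.884, 106.562, 112.165.
For Pendle: 3.028, 8.165, 23.473, 32.081, 67.828, 78.732.
Standard weights: 0.20, 0.02, 0.15, 0.46, 0.07, 0.10.
Irwell: 0.2000×3.794 + 0.0200×14.788 + 0.1500×36.706 + 0.4600×61.884 + 0.0700×106.562 + 0.1000×112.165 = 53.7027 per 1,000.
Pendle: 0.2000×3.028 + 0.0200×8.165 + 0.1500×23.473 + 0.4600×32.081 + 0.0700×67.828 + 0.1000×78.732 = 31.6684 per 1,000.
Difference = 53.7027 − 31.6684 = 22.0343.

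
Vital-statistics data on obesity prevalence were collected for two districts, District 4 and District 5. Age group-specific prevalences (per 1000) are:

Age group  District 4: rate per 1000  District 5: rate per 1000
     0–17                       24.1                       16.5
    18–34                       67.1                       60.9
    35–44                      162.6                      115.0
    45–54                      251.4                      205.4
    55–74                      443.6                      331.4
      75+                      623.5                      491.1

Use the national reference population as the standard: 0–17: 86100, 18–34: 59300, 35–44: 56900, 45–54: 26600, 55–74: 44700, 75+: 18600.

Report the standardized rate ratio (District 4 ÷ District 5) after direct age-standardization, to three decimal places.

Standard total = 292200; weights = 0.2947, 0.2029, 0.1947, 0.0910, 0.1530, 0.0637.
District 4: 0.2947×24.1 + 0.2029×67.1 + 0.1947×162.6 + 0.0910×251.4 + 0.1530×443.6 + 0.0637×623.5 = 182.8174 per 1000.
District 5: 0.2947×16.5 + 0.2029×60.9 + 0.1947×115.0 + 0.0910×205.4 + 0.1530×331.4 + 0.0637×491.1 = 140.2710 per 1000.
Ratio = 182.8174 ÷ 140.2710 = 1.30332.

1.303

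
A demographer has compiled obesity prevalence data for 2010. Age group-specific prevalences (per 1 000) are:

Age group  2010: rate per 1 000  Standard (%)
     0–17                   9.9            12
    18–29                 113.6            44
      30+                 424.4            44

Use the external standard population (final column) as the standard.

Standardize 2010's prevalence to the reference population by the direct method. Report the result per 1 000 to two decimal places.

Standard weights: 0.12, 0.44, 0.44.
Standardized rate: 0.1200×9.9 + 0.4400×113.6 + 0.4400×424.4 = 237.9080 per 1 000.

237.91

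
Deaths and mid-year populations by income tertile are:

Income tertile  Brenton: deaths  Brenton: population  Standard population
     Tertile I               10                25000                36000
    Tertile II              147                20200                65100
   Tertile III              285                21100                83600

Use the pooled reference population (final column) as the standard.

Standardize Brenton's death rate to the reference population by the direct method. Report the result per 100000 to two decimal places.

875.66

Income-specific rates per 100000 for Brenton: 40.00, 727.72, 1350.71.
Standard total = 184700; weights = 0.1949, 0.3525, 0.4526.
Standardized rate: 0.1949×40.00 + 0.3525×727.72 + 0.4526×1350.71 = 875.6588 per 100000.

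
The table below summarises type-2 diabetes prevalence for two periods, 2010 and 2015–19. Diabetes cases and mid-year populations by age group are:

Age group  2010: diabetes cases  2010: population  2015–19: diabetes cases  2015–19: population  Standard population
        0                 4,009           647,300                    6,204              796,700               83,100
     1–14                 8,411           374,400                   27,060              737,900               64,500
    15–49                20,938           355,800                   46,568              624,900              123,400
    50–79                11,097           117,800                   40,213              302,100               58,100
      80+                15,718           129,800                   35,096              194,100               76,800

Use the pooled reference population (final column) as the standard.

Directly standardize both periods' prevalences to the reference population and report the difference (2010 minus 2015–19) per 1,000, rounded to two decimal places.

-24.22

Age-specific rates per 1,000 for 2010: 6.193, 22.465, 58.848, 94.202, 121.094.
For 2015–19: 7.787, 36.672, 74.521, 133.112, 180.814.
Standard total = 405,900; weights = 0.2047, 0.1589, 0.3040, 0.1431, 0.1892.
2010: 0.2047×6.193 + 0.1589×22.465 + 0.3040×58.848 + 0.1431×94.202 + 0.1892×121.094 = 59.1245 per 1,000.
2015–19: 0.2047×7.787 + 0.1589×36.672 + 0.3040×74.521 + 0.1431×133.112 + 0.1892×180.814 = 83.3422 per 1,000.
Difference = 59.1245 − 83.3422 = -24.2176.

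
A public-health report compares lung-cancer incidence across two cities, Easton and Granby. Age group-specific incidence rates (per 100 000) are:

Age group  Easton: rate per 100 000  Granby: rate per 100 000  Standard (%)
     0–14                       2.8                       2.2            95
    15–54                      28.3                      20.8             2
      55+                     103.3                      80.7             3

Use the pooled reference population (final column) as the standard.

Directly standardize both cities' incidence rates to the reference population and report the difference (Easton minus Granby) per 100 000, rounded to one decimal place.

Standard weights: 0.95, 0.02, 0.03.
Easton: 0.9500×2.8 + 0.0200×28.3 + 0.0300×103.3 = 6.3250 per 100 000.
Granby: 0.9500×2.2 + 0.0200×20.8 + 0.0300×80.7 = 4.9270 per 100 000.
Difference = 6.3250 − 4.9270 = 1.3980.

1.4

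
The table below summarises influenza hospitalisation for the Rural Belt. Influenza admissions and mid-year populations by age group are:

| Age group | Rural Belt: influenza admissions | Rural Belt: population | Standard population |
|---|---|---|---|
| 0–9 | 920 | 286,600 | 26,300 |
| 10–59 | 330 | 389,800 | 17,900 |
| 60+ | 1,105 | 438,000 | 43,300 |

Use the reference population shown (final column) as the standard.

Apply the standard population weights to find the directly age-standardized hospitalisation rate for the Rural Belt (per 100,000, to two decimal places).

Age-specific rates per 100,000 for the Rural Belt: 321.00, 84.66, 252.28.
Standard total = 87,500; weights = 0.3006, 0.2046, 0.4949.
Standardized rate: 0.3006×321.00 + 0.2046×84.66 + 0.4949×252.28 = 238.6478 per 100,000.

238.65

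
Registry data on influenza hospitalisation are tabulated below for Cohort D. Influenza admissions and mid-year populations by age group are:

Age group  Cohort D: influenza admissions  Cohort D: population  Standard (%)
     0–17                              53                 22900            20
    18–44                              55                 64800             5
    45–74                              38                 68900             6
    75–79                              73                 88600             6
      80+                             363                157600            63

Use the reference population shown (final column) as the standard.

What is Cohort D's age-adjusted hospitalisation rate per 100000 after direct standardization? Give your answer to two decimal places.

203.89

Age-specific rates per 100000 for Cohort D: 231.44, 84.88, 55.15, 82.39, 230.33.
Standard weights: 0.20, 0.05, 0.06, 0.06, 0.63.
Standardized rate: 0.2000×231.44 + 0.0500×84.88 + 0.0600×55.15 + 0.0600×82.39 + 0.6300×230.33 = 203.8926 per 100000.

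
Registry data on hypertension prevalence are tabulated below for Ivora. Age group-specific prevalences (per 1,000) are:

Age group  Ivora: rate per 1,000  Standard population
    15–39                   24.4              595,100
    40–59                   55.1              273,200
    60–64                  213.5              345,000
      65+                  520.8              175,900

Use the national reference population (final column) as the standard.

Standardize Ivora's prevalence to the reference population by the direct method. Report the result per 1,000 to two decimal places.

Standard total = 1,389,200; weights = 0.4284, 0.1967, 0.2483, 0.1266.
Standardized rate: 0.4284×24.4 + 0.1967×55.1 + 0.2483×213.5 + 0.1266×520.8 = 140.2534 per 1,000.

140.25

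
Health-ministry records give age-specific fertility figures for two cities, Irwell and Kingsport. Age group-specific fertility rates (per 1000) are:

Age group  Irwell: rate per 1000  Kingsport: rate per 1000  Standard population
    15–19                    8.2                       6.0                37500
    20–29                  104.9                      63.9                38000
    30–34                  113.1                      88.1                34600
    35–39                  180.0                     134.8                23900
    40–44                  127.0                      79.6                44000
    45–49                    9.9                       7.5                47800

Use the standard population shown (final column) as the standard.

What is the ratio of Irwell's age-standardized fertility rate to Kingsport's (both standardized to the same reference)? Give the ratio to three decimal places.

1.453

Standard total = 225800; weights = 0.1661, 0.1683, 0.1532, 0.1058, 0.1949, 0.2117.
Irwell: 0.1661×8.2 + 0.1683×104.9 + 0.1532×113.1 + 0.1058×180.0 + 0.1949×127.0 + 0.2117×9.9 = 82.2417 per 1000.
Kingsport: 0.1661×6.0 + 0.1683×63.9 + 0.1532×88.1 + 0.1058×134.8 + 0.1949×79.6 + 0.2117×7.5 = 56.6168 per 1000.
Ratio = 82.2417 ÷ 56.6168 = 1.45260.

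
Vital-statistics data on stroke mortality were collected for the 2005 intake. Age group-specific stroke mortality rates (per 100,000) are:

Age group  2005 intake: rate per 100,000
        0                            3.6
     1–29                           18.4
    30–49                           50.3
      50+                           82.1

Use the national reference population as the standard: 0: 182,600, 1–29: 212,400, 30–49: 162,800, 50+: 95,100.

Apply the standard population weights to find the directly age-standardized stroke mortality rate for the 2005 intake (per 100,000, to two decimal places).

Standard total = 652,900; weights = 0.2797, 0.3253, 0.2493, 0.1457.
Standardized rate: 0.2797×3.6 + 0.3253×18.4 + 0.2493×50.3 + 0.1457×82.1 = 31.4934 per 100,000.

31.49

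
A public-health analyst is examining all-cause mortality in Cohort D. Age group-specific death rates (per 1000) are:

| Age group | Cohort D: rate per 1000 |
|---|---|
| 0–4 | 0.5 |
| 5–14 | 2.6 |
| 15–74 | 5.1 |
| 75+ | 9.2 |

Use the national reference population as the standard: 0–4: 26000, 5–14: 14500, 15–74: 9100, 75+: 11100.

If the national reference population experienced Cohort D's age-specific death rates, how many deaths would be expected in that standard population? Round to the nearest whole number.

199

Expected deaths = Σ (standard pop × age-specific rate ÷ 1000)
= 26000×0.5/1000 + 14500×2.6/1000 + 9100×5.1/1000 + 11100×9.2/1000
= 13.00 + 37.70 + 46.41 + 102.12 = 199.23.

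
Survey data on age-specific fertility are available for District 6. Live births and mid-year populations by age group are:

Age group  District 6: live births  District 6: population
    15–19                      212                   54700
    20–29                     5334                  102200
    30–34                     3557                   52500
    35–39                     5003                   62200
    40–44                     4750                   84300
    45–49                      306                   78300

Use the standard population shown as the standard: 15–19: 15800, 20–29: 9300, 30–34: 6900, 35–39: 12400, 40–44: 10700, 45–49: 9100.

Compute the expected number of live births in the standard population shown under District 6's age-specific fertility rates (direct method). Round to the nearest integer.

2650

Age-specific rates per 1000 for District 6: 3.876, 52.192, 67.752, 80.434, 56.346, 3.908.
Expected live births = Σ (standard pop × age-specific rate ÷ 1000)
= 15800×3.876/1000 + 9300×52.192/1000 + 6900×67.752/1000 + 12400×80.434/1000 + 10700×56.346/1000 + 9100×3.908/1000
= 61.24 + 485.38 + 467.49 + 997.38 + 602.91 + 35.56 = 2649.96.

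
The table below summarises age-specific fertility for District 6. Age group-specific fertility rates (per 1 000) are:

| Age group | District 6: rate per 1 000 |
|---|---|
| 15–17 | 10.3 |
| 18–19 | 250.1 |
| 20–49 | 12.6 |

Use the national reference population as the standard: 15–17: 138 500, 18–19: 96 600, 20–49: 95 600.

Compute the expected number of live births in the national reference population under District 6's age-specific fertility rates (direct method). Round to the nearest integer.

26791

Expected live births = Σ (standard pop × age-specific rate ÷ 1 000)
= 138 500×10.3/1 000 + 96 600×250.1/1 000 + 95 600×12.6/1 000
= 1426.55 + 24159.66 + 1204.56 = 26790.77.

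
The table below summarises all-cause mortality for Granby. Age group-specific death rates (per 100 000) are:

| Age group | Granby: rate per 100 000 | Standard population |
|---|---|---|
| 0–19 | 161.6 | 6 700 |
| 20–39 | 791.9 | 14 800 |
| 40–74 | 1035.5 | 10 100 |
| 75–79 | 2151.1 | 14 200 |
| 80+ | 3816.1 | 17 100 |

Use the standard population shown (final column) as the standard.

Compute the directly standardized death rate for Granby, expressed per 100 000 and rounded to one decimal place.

Standard total = 62 900; weights = 0.1065, 0.2353, 0.1606, 0.2258, 0.2719.
Standardized rate: 0.1065×161.6 + 0.2353×791.9 + 0.1606×1035.5 + 0.2258×2151.1 + 0.2719×3816.1 = 1892.8827 per 100 000.

1892.9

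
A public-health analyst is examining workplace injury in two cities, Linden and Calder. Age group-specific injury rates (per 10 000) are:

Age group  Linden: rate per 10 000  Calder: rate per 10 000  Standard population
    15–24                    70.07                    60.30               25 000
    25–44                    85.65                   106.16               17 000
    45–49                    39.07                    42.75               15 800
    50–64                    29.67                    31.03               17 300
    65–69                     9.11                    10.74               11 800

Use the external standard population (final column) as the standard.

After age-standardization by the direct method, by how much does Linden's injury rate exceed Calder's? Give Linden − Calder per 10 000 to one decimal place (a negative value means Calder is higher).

-2.4

Standard total = 86 900; weights = 0.2877, 0.1956, 0.1818, 0.1991, 0.1358.
Linden: 0.2877×70.07 + 0.1956×85.65 + 0.1818×39.07 + 0.1991×29.67 + 0.1358×9.11 = 51.1610 per 10 000.
Calder: 0.2877×60.30 + 0.1956×106.16 + 0.1818×42.75 + 0.1991×31.03 + 0.1358×10.74 = 53.5238 per 10 000.
Difference = 51.1610 − 53.5238 = -2.3628.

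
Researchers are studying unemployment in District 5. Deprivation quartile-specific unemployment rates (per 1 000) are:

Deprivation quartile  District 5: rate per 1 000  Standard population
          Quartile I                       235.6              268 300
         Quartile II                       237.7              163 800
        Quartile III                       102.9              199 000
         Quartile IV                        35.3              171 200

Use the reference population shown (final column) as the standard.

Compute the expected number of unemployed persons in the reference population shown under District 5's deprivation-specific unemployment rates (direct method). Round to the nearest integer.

128667

Expected unemployed persons = Σ (standard pop × deprivation-specific rate ÷ 1 000)
= 268 300×235.6/1 000 + 163 800×237.7/1 000 + 199 000×102.9/1 000 + 171 200×35.3/1 000
= 63211.48 + 38935.26 + 20477.10 + 6043.36 = 128667.20.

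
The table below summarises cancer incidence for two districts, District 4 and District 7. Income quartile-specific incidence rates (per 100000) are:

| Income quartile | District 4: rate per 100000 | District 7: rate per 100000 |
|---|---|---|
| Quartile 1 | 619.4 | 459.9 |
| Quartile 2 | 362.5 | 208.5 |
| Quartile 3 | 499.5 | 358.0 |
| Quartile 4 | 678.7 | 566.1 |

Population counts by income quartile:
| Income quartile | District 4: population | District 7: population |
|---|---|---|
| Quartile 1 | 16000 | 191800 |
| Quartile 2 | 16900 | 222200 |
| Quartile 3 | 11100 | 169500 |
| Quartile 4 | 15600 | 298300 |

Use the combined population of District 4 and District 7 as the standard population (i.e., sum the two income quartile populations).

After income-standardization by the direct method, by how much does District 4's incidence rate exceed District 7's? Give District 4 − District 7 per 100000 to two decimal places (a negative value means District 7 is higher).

139.01

Combined standard total = 941400; weights = 0.2207, 0.2540, 0.1918, 0.3334.
District 4: 0.2207×619.4 + 0.2540×362.5 + 0.1918×499.5 + 0.3334×678.7 = 550.9228 per 100000.
District 7: 0.2207×459.9 + 0.2540×208.5 + 0.1918×358.0 + 0.3334×566.1 = 411.9112 per 100000.
Difference = 550.9228 − 411.9112 = 139.0116.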